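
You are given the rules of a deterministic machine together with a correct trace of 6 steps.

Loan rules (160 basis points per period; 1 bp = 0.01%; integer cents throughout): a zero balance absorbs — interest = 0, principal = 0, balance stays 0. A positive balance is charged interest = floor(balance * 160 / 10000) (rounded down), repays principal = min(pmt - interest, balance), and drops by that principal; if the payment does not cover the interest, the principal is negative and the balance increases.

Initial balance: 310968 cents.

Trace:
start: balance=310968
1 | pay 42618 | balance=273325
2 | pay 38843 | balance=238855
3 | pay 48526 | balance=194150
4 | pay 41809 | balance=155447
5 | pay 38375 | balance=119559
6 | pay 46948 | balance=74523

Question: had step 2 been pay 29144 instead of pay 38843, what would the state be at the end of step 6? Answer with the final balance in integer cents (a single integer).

(re-executing from step 2 with the substitution; state before step 2: balance=273325)
2 | pay 29144 | balance=248554
3 | pay 48526 | balance=204004
4 | pay 41809 | balance=165459
5 | pay 38375 | balance=129731
6 | pay 46948 | balance=84858

84858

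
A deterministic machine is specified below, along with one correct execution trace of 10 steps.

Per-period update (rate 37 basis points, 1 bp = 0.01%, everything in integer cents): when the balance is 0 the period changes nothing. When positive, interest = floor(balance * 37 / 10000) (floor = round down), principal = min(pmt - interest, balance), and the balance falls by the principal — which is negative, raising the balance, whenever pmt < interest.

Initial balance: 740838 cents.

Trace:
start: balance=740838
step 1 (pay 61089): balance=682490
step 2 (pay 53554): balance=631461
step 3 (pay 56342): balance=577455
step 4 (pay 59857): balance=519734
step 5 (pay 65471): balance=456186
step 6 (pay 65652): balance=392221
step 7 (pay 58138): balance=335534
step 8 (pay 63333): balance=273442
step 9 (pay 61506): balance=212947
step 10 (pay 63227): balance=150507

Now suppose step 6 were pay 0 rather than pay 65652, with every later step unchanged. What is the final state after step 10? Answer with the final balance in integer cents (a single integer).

(re-executing from step 6 with the substitution; state before step 6: balance=456186)
step 6 (pay 0): balance=457873
step 7 (pay 58138): balance=401429
step 8 (pay 63333): balance=339581
step 9 (pay 61506): balance=279331
step 10 (pay 63227): balance=217137

217137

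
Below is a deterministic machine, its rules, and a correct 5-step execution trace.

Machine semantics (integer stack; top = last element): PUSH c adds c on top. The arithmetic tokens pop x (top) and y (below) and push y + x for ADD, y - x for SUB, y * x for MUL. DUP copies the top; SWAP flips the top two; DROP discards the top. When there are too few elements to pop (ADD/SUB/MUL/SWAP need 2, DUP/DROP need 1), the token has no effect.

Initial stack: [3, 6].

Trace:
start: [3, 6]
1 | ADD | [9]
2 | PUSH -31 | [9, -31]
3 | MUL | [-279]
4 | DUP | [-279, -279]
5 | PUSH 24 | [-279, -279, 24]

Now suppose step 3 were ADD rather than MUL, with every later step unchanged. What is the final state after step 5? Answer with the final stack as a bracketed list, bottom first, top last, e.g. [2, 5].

[-22, -22, 24]

(re-executing from step 3 with the substitution; state before step 3: [9, -31])
3 | ADD | [-22]
4 | DUP | [-22, -22]
5 | PUSH 24 | [-22, -22, 24]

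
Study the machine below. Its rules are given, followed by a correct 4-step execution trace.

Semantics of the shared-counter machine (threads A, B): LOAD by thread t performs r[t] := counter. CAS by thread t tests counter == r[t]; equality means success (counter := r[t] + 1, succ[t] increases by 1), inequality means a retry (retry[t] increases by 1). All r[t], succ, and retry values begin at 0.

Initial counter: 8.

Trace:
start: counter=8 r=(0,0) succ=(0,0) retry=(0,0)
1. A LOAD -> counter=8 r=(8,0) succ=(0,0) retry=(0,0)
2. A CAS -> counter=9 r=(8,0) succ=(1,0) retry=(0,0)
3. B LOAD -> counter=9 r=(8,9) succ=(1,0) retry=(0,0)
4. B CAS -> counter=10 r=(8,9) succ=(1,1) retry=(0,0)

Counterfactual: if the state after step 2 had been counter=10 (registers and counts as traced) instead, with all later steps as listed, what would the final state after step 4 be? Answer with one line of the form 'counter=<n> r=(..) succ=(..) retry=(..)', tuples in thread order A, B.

counter=11 r=(8,10) succ=(1,1) retry=(0,0)

state after step 2 := counter=10 r=(8,0) succ=(1,0) retry=(0,0)
3. B LOAD -> counter=10 r=(8,10) succ=(1,0) retry=(0,0)
4. B CAS -> counter=11 r=(8,10) succ=(1,1) retry=(0,0)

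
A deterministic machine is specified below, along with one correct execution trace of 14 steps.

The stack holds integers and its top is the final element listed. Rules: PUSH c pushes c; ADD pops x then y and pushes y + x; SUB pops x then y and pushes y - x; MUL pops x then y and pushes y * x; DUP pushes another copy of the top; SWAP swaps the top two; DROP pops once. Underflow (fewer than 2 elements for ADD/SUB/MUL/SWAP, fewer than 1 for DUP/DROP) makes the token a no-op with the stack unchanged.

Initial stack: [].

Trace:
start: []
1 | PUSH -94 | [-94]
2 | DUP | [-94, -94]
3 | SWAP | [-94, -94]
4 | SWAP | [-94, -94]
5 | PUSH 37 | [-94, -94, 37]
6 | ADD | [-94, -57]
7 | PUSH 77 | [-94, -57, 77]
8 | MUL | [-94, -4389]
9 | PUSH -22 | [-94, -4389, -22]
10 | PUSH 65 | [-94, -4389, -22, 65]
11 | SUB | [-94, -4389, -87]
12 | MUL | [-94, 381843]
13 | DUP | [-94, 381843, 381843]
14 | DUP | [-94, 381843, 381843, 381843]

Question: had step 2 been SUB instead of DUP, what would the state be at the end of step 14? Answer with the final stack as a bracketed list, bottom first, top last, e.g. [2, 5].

(re-executing from step 2 with the substitution; state before step 2: [-94])
2 | SUB | [-94]
3 | SWAP | [-94]
4 | SWAP | [-94]
5 | PUSH 37 | [-94, 37]
6 | ADD | [-57]
7 | PUSH 77 | [-57, 77]
8 | MUL | [-4389]
9 | PUSH -22 | [-4389, -22]
10 | PUSH 65 | [-4389, -22, 65]
11 | SUB | [-4389, -87]
12 | MUL | [381843]
13 | DUP | [381843, 381843]
14 | DUP | [381843, 381843, 381843]

[381843, 381843, 381843]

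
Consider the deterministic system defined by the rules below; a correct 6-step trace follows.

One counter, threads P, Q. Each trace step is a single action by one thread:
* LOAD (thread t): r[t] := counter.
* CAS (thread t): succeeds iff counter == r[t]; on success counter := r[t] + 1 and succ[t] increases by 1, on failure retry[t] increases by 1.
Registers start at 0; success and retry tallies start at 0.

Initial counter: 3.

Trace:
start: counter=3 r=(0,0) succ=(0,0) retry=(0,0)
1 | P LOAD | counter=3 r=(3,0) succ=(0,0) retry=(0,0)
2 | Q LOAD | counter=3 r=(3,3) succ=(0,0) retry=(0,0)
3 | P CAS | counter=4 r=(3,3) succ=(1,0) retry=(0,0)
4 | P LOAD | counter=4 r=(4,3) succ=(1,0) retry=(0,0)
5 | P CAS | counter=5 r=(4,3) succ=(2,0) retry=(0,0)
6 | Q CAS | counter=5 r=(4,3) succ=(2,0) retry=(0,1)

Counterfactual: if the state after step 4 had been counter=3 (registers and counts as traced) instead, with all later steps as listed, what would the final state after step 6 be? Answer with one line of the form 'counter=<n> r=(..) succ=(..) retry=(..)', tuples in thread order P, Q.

state after step 4 := counter=3 r=(4,3) succ=(1,0) retry=(0,0)
5 | P CAS | counter=3 r=(4,3) succ=(1,0) retry=(1,0)
6 | Q CAS | counter=4 r=(4,3) succ=(1,1) retry=(1,0)

counter=4 r=(4,3) succ=(1,1) retry=(1,0)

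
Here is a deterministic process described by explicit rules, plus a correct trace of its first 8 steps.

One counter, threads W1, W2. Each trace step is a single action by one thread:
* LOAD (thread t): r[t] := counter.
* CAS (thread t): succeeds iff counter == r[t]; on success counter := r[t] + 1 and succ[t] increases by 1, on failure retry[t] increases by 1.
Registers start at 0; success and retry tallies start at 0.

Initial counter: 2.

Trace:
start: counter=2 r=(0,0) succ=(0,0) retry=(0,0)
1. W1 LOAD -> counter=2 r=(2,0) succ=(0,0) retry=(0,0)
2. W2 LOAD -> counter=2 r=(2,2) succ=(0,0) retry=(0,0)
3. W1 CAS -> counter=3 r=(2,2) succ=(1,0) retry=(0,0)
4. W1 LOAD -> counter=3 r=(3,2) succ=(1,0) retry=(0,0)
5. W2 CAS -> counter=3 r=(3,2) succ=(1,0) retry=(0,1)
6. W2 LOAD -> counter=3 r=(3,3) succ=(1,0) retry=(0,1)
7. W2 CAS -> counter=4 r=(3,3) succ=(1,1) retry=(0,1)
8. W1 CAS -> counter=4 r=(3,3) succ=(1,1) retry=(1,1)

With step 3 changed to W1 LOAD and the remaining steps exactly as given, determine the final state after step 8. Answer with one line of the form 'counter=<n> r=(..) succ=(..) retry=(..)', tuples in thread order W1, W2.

(re-executing from step 3 with the substitution; state before step 3: counter=2 r=(2,2) succ=(0,0) retry=(0,0))
3. W1 LOAD -> counter=2 r=(2,2) succ=(0,0) retry=(0,0)
4. W1 LOAD -> counter=2 r=(2,2) succ=(0,0) retry=(0,0)
5. W2 CAS -> counter=3 r=(2,2) succ=(0,1) retry=(0,0)
6. W2 LOAD -> counter=3 r=(2,3) succ=(0,1) retry=(0,0)
7. W2 CAS -> counter=4 r=(2,3) succ=(0,2) retry=(0,0)
8. W1 CAS -> counter=4 r=(2,3) succ=(0,2) retry=(1,0)

counter=4 r=(2,3) succ=(0,2) retry=(1,0)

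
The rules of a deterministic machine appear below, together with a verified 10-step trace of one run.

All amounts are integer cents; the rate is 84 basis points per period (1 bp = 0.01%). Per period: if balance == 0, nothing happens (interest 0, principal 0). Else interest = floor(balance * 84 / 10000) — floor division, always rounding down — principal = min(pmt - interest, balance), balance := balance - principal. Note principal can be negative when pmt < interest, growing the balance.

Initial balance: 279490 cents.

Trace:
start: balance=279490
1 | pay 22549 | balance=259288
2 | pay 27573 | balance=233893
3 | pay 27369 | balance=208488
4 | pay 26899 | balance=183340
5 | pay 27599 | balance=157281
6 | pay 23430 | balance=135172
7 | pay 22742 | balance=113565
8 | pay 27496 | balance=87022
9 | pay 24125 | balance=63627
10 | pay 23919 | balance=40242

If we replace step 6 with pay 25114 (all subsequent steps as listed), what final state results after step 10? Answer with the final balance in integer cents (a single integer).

38501

(re-executing from step 6 with the substitution; state before step 6: balance=157281)
6 | pay 25114 | balance=133488
7 | pay 22742 | balance=111867
8 | pay 27496 | balance=85310
9 | pay 24125 | balance=61901
10 | pay 23919 | balance=38501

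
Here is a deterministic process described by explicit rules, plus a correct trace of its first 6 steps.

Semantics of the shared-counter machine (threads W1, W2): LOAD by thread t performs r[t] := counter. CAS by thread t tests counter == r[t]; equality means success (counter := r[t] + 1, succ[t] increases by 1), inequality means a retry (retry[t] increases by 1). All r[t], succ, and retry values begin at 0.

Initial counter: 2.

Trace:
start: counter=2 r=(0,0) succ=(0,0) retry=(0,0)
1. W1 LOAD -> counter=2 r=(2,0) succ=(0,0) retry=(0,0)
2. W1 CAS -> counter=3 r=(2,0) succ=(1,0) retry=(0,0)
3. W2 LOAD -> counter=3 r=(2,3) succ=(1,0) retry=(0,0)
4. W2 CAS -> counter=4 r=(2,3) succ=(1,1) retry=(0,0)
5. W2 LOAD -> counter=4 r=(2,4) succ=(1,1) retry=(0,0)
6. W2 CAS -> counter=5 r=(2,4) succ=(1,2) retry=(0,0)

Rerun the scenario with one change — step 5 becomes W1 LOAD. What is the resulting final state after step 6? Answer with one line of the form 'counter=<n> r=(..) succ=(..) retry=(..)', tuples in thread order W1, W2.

(re-executing from step 5 with the substitution; state before step 5: counter=4 r=(2,3) succ=(1,1) retry=(0,0))
5. W1 LOAD -> counter=4 r=(4,3) succ=(1,1) retry=(0,0)
6. W2 CAS -> counter=4 r=(4,3) succ=(1,1) retry=(0,1)

counter=4 r=(4,3) succ=(1,1) retry=(0,1)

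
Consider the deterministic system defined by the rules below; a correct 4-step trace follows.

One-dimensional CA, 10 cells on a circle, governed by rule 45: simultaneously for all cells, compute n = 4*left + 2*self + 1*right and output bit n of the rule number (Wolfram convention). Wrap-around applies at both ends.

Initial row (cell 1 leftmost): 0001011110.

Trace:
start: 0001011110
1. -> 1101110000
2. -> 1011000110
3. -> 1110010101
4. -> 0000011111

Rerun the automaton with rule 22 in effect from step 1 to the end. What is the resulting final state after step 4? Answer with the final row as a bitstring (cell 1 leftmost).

0100000110

(re-executing steps 1..4 under rule 22; state before step 1: 0001011110)
1. -> 0011000001
2. -> 1100100011
3. -> 0011110100
4. -> 0100000110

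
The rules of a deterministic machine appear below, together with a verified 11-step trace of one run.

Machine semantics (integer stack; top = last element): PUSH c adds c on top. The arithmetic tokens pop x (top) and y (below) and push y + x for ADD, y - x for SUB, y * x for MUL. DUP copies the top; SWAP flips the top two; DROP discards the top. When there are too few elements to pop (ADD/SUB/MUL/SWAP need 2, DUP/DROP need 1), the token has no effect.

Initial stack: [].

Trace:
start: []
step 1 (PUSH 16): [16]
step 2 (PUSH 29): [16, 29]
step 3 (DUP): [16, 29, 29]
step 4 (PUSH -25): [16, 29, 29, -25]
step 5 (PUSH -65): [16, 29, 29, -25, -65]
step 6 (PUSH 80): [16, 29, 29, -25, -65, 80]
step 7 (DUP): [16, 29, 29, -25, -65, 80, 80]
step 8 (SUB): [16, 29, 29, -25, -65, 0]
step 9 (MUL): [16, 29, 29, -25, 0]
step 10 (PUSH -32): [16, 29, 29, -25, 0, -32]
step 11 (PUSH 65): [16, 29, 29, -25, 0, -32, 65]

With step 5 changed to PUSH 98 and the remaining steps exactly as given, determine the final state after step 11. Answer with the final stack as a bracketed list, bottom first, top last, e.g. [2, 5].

(re-executing from step 5 with the substitution; state before step 5: [16, 29, 29, -25])
step 5 (PUSH 98): [16, 29, 29, -25, 98]
step 6 (PUSH 80): [16, 29, 29, -25, 98, 80]
step 7 (DUP): [16, 29, 29, -25, 98, 80, 80]
step 8 (SUB): [16, 29, 29, -25, 98, 0]
step 9 (MUL): [16, 29, 29, -25, 0]
step 10 (PUSH -32): [16, 29, 29, -25, 0, -32]
step 11 (PUSH 65): [16, 29, 29, -25, 0, -32, 65]

[16, 29, 29, -25, 0, -32, 65]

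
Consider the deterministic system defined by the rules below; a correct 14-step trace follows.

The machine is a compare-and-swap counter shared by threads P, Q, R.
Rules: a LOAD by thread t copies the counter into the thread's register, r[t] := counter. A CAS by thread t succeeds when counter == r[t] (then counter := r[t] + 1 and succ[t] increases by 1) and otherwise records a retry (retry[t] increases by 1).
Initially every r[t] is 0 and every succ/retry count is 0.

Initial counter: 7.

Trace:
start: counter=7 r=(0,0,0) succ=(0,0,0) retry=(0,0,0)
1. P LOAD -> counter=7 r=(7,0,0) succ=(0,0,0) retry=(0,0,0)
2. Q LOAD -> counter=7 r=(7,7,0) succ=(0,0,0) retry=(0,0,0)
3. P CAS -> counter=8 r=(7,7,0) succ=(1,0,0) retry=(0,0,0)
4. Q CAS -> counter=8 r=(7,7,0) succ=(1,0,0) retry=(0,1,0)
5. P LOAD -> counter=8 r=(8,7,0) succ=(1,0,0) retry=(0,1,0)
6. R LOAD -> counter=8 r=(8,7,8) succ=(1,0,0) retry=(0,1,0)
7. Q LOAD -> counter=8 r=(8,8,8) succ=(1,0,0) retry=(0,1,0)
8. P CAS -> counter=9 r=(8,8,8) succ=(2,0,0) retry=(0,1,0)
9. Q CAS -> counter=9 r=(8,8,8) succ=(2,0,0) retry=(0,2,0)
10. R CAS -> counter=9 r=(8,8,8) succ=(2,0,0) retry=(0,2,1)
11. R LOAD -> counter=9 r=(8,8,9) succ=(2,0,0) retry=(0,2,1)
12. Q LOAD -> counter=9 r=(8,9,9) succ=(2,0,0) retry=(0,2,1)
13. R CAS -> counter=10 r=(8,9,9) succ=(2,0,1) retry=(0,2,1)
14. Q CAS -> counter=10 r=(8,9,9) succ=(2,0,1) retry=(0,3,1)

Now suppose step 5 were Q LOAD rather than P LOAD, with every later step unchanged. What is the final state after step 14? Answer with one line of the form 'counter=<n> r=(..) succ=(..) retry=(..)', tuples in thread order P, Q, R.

(re-executing from step 5 with the substitution; state before step 5: counter=8 r=(7,7,0) succ=(1,0,0) retry=(0,1,0))
5. Q LOAD -> counter=8 r=(7,8,0) succ=(1,0,0) retry=(0,1,0)
6. R LOAD -> counter=8 r=(7,8,8) succ=(1,0,0) retry=(0,1,0)
7. Q LOAD -> counter=8 r=(7,8,8) succ=(1,0,0) retry=(0,1,0)
8. P CAS -> counter=8 r=(7,8,8) succ=(1,0,0) retry=(1,1,0)
9. Q CAS -> counter=9 r=(7,8,8) succ=(1,1,0) retry=(1,1,0)
10. R CAS -> counter=9 r=(7,8,8) succ=(1,1,0) retry=(1,1,1)
11. R LOAD -> counter=9 r=(7,8,9) succ=(1,1,0) retry=(1,1,1)
12. Q LOAD -> counter=9 r=(7,9,9) succ=(1,1,0) retry=(1,1,1)
13. R CAS -> counter=10 r=(7,9,9) succ=(1,1,1) retry=(1,1,1)
14. Q CAS -> counter=10 r=(7,9,9) succ=(1,1,1) retry=(1,2,1)

counter=10 r=(7,9,9) succ=(1,1,1) retry=(1,2,1)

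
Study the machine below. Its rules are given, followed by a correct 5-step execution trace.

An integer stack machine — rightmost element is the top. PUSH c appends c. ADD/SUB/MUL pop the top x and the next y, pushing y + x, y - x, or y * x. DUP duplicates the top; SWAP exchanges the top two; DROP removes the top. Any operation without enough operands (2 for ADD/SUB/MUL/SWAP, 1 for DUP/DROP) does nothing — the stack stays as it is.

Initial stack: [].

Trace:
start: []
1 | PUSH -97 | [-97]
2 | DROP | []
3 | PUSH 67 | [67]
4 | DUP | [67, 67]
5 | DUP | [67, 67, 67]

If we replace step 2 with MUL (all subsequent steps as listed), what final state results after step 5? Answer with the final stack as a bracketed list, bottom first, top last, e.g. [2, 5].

[-97, 67, 67, 67]

(re-executing from step 2 with the substitution; state before step 2: [-97])
2 | MUL | [-97]
3 | PUSH 67 | [-97, 67]
4 | DUP | [-97, 67, 67]
5 | DUP | [-97, 67, 67, 67]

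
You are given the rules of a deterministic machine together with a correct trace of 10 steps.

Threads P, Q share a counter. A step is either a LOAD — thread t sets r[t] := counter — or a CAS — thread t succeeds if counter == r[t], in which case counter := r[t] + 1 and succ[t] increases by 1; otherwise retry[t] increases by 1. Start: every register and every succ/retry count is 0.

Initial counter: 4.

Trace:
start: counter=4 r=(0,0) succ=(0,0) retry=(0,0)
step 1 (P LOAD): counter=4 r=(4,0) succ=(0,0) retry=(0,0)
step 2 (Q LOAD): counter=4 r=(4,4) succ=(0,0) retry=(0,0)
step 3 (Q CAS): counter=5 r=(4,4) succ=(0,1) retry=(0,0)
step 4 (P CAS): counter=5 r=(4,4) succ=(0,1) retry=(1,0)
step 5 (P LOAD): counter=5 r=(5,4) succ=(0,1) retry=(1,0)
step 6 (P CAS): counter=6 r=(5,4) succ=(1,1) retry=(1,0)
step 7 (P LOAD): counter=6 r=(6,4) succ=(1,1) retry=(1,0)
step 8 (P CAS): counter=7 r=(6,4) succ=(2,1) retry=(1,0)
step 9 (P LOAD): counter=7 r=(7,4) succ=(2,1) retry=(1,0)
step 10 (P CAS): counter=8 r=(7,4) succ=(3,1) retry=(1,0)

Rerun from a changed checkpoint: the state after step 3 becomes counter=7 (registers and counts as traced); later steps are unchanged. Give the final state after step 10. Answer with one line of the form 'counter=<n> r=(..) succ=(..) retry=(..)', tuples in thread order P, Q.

counter=10 r=(9,4) succ=(3,1) retry=(1,0)

state after step 3 := counter=7 r=(4,4) succ=(0,1) retry=(0,0)
step 4 (P CAS): counter=7 r=(4,4) succ=(0,1) retry=(1,0)
step 5 (P LOAD): counter=7 r=(7,4) succ=(0,1) retry=(1,0)
step 6 (P CAS): counter=8 r=(7,4) succ=(1,1) retry=(1,0)
step 7 (P LOAD): counter=8 r=(8,4) succ=(1,1) retry=(1,0)
step 8 (P CAS): counter=9 r=(8,4) succ=(2,1) retry=(1,0)
step 9 (P LOAD): counter=9 r=(9,4) succ=(2,1) retry=(1,0)
step 10 (P CAS): counter=10 r=(9,4) succ=(3,1) retry=(1,0)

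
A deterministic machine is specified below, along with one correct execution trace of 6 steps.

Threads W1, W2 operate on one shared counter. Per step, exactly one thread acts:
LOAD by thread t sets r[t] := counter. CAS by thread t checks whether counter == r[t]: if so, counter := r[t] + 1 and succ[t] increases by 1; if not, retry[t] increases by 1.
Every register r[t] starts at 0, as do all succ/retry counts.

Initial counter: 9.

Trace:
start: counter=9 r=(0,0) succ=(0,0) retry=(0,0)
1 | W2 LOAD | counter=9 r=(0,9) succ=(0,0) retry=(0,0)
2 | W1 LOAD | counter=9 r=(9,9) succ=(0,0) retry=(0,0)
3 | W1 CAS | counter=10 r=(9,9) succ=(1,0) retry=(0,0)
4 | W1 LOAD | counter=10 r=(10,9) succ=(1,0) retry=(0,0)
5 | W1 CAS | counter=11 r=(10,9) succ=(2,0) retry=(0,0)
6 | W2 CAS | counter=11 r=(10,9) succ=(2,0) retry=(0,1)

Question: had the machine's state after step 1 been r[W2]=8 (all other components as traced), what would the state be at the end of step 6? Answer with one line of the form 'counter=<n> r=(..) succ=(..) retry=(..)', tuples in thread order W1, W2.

state after step 1 := counter=9 r=(0,8) succ=(0,0) retry=(0,0)
2 | W1 LOAD | counter=9 r=(9,8) succ=(0,0) retry=(0,0)
3 | W1 CAS | counter=10 r=(9,8) succ=(1,0) retry=(0,0)
4 | W1 LOAD | counter=10 r=(10,8) succ=(1,0) retry=(0,0)
5 | W1 CAS | counter=11 r=(10,8) succ=(2,0) retry=(0,0)
6 | W2 CAS | counter=11 r=(10,8) succ=(2,0) retry=(0,1)

counter=11 r=(10,8) succ=(2,0) retry=(0,1)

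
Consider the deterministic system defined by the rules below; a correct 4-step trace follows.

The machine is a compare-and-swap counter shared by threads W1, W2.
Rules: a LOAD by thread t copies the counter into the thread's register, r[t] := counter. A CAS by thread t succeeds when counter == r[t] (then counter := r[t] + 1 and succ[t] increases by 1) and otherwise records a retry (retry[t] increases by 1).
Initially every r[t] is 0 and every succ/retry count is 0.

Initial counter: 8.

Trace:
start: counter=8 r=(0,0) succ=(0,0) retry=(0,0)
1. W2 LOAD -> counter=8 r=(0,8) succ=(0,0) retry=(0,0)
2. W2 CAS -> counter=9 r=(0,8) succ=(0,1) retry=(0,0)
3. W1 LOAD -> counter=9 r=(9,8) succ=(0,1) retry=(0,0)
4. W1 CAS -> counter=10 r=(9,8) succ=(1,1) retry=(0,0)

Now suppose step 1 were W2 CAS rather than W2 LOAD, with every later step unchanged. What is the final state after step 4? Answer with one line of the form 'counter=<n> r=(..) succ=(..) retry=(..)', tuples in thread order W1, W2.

counter=9 r=(8,0) succ=(1,0) retry=(0,2)

(re-executing from step 1 with the substitution; state before step 1: counter=8 r=(0,0) succ=(0,0) retry=(0,0))
1. W2 CAS -> counter=8 r=(0,0) succ=(0,0) retry=(0,1)
2. W2 CAS -> counter=8 r=(0,0) succ=(0,0) retry=(0,2)
3. W1 LOAD -> counter=8 r=(8,0) succ=(0,0) retry=(0,2)
4. W1 CAS -> counter=9 r=(8,0) succ=(1,0) retry=(0,2)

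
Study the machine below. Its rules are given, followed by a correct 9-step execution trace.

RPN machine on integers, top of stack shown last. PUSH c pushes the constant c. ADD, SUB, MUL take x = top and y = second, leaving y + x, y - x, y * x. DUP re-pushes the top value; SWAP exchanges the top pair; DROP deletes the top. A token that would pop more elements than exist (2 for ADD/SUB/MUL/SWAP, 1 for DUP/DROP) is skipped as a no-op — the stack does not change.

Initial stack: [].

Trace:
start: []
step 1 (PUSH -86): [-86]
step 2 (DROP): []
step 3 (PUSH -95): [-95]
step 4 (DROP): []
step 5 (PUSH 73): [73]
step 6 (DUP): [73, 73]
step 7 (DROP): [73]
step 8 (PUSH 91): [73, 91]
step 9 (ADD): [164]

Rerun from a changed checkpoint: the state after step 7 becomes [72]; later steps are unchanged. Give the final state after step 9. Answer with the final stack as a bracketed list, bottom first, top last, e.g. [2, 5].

state after step 7 := [72]
step 8 (PUSH 91): [72, 91]
step 9 (ADD): [163]

[163]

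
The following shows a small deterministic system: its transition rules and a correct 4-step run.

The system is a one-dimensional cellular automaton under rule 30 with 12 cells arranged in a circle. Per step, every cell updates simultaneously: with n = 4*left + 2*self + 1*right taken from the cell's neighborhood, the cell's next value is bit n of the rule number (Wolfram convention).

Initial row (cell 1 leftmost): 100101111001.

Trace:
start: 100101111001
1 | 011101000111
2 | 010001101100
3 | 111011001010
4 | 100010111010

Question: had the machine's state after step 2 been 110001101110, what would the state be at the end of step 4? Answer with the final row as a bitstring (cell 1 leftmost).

101010111101

state after step 2 := 110001101110
3 | 101011001000
4 | 101010111101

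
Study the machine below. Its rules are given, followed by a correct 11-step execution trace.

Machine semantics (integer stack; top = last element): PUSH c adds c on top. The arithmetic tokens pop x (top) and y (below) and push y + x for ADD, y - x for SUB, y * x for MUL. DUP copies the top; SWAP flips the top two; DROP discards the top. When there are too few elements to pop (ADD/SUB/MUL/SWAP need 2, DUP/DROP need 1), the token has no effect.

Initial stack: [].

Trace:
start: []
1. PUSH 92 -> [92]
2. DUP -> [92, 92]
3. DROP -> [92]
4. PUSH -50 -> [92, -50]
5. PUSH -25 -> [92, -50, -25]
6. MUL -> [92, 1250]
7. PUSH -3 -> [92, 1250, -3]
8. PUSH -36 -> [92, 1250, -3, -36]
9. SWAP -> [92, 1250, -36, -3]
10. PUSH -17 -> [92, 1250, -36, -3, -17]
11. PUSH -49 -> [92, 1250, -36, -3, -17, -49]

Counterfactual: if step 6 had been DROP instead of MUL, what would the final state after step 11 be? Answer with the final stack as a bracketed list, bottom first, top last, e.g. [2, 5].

[92, -50, -36, -3, -17, -49]

(re-executing from step 6 with the substitution; state before step 6: [92, -50, -25])
6. DROP -> [92, -50]
7. PUSH -3 -> [92, -50, -3]
8. PUSH -36 -> [92, -50, -3, -36]
9. SWAP -> [92, -50, -36, -3]
10. PUSH -17 -> [92, -50, -36, -3, -17]
11. PUSH -49 -> [92, -50, -36, -3, -17, -49]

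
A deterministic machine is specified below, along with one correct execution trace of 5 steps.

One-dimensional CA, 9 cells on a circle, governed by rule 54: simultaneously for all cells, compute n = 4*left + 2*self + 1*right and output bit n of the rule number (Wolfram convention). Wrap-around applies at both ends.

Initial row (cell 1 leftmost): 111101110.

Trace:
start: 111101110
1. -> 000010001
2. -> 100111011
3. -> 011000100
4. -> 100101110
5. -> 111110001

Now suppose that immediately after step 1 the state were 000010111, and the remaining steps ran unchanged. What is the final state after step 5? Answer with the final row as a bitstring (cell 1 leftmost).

001110001

state after step 1 := 000010111
2. -> 100111000
3. -> 111000101
4. -> 000101110
5. -> 001110001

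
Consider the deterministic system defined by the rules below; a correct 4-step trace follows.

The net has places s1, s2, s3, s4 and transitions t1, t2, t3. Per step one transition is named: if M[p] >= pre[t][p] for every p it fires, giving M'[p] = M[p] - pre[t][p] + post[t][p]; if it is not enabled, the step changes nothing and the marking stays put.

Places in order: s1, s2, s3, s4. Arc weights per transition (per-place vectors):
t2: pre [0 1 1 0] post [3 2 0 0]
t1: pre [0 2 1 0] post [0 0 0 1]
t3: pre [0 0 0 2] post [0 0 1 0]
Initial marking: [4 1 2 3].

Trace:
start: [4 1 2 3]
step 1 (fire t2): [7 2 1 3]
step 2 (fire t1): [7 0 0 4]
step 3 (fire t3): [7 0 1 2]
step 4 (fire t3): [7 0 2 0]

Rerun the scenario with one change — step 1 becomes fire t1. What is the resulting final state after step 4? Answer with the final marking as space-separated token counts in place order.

(re-executing from step 1 with the substitution; state before step 1: [4 1 2 3])
step 1 (fire t1): [4 1 2 3]
step 2 (fire t1): [4 1 2 3]
step 3 (fire t3): [4 1 3 1]
step 4 (fire t3): [4 1 3 1]

4 1 3 1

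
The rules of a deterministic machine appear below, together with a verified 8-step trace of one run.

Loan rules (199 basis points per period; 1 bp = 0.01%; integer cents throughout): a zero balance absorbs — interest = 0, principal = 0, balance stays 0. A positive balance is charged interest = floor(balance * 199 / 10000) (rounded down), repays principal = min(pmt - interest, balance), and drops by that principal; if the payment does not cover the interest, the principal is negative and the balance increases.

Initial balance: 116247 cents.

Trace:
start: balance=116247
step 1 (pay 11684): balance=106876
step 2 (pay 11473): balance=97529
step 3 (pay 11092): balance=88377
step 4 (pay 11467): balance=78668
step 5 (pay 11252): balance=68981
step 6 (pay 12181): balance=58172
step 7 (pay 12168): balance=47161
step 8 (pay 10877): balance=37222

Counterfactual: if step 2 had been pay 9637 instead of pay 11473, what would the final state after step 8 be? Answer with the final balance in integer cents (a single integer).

39289

(re-executing from step 2 with the substitution; state before step 2: balance=106876)
step 2 (pay 9637): balance=99365
step 3 (pay 11092): balance=90250
step 4 (pay 11467): balance=80578
step 5 (pay 11252): balance=70929
step 6 (pay 12181): balance=60159
step 7 (pay 12168): balance=49188
step 8 (pay 10877): balance=39289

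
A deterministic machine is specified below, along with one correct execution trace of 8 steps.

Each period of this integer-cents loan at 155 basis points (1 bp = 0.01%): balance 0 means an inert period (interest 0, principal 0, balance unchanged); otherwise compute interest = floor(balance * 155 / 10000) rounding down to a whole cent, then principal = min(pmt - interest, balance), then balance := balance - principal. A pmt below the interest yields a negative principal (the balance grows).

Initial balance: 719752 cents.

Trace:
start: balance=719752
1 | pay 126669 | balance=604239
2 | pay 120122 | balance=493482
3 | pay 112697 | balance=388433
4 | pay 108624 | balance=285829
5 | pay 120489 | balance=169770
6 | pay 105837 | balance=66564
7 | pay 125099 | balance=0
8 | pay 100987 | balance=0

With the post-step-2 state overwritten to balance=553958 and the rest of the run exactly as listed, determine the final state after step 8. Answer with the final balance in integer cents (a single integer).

state after step 2 := balance=553958
3 | pay 112697 | balance=449847
4 | pay 108624 | balance=348195
5 | pay 120489 | balance=233103
6 | pay 105837 | balance=130879
7 | pay 125099 | balance=7808
8 | pay 100987 | balance=0

0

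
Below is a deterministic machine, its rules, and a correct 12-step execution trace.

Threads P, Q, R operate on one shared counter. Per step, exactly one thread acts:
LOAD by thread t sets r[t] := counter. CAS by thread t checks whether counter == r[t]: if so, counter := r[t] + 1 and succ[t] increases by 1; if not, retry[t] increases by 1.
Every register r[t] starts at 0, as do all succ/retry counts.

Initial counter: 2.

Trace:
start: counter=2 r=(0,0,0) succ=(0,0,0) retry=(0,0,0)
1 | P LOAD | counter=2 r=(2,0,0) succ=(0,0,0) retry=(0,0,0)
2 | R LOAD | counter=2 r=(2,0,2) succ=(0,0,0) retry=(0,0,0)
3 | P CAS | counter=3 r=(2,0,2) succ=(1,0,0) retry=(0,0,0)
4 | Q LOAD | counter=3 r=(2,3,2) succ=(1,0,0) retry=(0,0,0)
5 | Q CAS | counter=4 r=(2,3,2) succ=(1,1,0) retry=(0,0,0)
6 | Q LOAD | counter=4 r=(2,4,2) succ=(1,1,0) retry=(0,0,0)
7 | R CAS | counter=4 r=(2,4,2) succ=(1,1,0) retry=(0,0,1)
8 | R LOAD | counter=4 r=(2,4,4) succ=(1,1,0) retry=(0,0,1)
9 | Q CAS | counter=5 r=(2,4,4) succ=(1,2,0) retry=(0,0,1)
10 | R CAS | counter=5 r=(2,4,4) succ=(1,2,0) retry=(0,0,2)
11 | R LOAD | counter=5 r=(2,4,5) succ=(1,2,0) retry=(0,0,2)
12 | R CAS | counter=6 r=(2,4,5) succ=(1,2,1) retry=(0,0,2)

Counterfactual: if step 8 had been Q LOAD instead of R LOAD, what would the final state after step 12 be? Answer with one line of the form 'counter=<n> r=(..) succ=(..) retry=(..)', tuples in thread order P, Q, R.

counter=6 r=(2,4,5) succ=(1,2,1) retry=(0,0,2)

(re-executing from step 8 with the substitution; state before step 8: counter=4 r=(2,4,2) succ=(1,1,0) retry=(0,0,1))
8 | Q LOAD | counter=4 r=(2,4,2) succ=(1,1,0) retry=(0,0,1)
9 | Q CAS | counter=5 r=(2,4,2) succ=(1,2,0) retry=(0,0,1)
10 | R CAS | counter=5 r=(2,4,2) succ=(1,2,0) retry=(0,0,2)
11 | R LOAD | counter=5 r=(2,4,5) succ=(1,2,0) retry=(0,0,2)
12 | R CAS | counter=6 r=(2,4,5) succ=(1,2,1) retry=(0,0,2)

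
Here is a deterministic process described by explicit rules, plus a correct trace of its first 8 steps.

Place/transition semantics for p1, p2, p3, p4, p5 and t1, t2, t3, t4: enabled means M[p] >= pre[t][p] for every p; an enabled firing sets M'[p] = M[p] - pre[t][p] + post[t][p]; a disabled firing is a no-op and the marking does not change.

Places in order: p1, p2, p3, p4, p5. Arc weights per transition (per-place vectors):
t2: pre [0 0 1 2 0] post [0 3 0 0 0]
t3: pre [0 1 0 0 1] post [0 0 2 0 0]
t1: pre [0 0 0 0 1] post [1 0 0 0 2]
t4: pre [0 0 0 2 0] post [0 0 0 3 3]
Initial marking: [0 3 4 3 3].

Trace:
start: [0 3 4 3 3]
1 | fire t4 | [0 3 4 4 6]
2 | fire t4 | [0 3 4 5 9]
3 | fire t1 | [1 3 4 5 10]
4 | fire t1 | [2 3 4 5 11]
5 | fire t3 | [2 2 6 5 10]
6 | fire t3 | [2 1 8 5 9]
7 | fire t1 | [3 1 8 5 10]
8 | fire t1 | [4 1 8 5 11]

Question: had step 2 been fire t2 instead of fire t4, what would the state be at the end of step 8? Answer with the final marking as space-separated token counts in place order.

(re-executing from step 2 with the substitution; state before step 2: [0 3 4 4 6])
2 | fire t2 | [0 6 3 2 6]
3 | fire t1 | [1 6 3 2 7]
4 | fire t1 | [2 6 3 2 8]
5 | fire t3 | [2 5 5 2 7]
6 | fire t3 | [2 4 7 2 6]
7 | fire t1 | [3 4 7 2 7]
8 | fire t1 | [4 4 7 2 8]

4 4 7 2 8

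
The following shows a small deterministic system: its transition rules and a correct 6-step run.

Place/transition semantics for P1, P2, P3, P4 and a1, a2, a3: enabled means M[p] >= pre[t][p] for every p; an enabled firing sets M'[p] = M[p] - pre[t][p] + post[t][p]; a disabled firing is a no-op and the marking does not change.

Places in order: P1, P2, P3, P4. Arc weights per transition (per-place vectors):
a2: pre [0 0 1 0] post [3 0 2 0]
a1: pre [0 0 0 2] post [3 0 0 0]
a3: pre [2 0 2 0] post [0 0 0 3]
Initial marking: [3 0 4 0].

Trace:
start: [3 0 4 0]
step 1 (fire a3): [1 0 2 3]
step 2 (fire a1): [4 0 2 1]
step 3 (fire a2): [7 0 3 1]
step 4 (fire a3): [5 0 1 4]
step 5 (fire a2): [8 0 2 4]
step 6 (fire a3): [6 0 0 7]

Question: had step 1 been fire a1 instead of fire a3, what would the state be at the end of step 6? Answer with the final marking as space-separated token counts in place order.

5 0 2 6

(re-executing from step 1 with the substitution; state before step 1: [3 0 4 0])
step 1 (fire a1): [3 0 4 0]
step 2 (fire a1): [3 0 4 0]
step 3 (fire a2): [6 0 5 0]
step 4 (fire a3): [4 0 3 3]
step 5 (fire a2): [7 0 4 3]
step 6 (fire a3): [5 0 2 6]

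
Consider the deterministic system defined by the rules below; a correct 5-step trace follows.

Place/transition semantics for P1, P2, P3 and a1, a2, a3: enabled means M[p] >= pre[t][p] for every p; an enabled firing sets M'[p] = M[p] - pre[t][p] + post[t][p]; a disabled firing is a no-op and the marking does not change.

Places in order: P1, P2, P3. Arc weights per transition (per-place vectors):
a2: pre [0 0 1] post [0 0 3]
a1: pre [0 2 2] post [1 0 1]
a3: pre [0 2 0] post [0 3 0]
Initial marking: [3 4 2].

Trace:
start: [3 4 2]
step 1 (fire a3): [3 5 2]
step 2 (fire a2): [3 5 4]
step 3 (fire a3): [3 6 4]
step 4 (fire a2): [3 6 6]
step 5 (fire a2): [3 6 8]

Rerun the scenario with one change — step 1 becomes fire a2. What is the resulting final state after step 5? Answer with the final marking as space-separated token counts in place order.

3 5 10

(re-executing from step 1 with the substitution; state before step 1: [3 4 2])
step 1 (fire a2): [3 4 4]
step 2 (fire a2): [3 4 6]
step 3 (fire a3): [3 5 6]
step 4 (fire a2): [3 5 8]
step 5 (fire a2): [3 5 10]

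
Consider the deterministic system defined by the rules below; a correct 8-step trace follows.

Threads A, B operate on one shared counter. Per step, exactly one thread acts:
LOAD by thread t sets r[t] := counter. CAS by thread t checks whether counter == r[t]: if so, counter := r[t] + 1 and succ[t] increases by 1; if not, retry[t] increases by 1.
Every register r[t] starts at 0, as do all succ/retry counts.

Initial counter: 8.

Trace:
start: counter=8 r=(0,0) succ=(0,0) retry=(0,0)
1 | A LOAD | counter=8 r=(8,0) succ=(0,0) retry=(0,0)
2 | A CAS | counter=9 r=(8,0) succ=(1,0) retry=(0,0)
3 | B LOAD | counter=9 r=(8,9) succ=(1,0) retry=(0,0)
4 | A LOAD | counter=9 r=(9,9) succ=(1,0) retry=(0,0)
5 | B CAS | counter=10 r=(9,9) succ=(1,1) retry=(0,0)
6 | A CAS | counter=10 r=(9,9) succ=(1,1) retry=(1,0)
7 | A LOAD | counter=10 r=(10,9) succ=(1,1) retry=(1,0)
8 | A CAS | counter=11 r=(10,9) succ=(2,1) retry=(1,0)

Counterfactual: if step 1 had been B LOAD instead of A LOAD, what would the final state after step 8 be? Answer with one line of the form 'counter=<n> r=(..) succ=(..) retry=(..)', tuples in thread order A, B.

counter=10 r=(9,8) succ=(1,1) retry=(2,0)

(re-executing from step 1 with the substitution; state before step 1: counter=8 r=(0,0) succ=(0,0) retry=(0,0))
1 | B LOAD | counter=8 r=(0,8) succ=(0,0) retry=(0,0)
2 | A CAS | counter=8 r=(0,8) succ=(0,0) retry=(1,0)
3 | B LOAD | counter=8 r=(0,8) succ=(0,0) retry=(1,0)
4 | A LOAD | counter=8 r=(8,8) succ=(0,0) retry=(1,0)
5 | B CAS | counter=9 r=(8,8) succ=(0,1) retry=(1,0)
6 | A CAS | counter=9 r=(8,8) succ=(0,1) retry=(2,0)
7 | A LOAD | counter=9 r=(9,8) succ=(0,1) retry=(2,0)
8 | A CAS | counter=10 r=(9,8) succ=(1,1) retry=(2,0)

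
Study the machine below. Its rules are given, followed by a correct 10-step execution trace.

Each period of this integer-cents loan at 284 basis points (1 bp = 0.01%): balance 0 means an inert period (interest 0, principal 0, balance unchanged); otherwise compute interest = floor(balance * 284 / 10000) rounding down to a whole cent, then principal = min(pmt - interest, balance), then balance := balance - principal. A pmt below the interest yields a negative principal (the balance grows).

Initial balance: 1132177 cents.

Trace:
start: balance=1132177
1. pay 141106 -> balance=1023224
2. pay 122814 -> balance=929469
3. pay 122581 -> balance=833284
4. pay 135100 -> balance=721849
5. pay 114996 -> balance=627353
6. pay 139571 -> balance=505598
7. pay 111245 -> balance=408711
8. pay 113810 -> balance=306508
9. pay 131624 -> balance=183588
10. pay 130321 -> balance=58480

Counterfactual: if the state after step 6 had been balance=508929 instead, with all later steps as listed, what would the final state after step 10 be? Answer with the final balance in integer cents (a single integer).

62206

state after step 6 := balance=508929
7. pay 111245 -> balance=412137
8. pay 113810 -> balance=310031
9. pay 131624 -> balance=187211
10. pay 130321 -> balance=62206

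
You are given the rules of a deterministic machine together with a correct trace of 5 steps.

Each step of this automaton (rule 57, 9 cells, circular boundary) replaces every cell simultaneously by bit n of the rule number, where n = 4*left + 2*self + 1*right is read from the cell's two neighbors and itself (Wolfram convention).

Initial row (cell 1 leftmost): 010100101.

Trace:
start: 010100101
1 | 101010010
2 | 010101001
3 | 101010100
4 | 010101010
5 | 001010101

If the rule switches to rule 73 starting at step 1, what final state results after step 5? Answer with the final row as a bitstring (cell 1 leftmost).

000000000

(re-executing steps 1..5 under rule 73; state before step 1: 010100101)
1 | 000000000
2 | 111111111
3 | 000000000
4 | 111111111
5 | 000000000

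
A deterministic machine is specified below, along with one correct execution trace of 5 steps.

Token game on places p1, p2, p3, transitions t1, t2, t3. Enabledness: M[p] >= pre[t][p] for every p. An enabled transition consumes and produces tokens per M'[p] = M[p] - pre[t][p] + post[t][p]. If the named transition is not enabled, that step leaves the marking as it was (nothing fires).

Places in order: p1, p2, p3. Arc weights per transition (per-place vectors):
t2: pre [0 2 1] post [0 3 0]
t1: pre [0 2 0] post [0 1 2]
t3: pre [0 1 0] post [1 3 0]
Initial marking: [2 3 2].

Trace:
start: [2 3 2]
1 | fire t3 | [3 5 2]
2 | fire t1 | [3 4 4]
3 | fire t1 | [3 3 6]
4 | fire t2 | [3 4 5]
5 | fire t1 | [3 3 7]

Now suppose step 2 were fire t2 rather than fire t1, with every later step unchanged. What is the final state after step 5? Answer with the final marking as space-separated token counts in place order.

(re-executing from step 2 with the substitution; state before step 2: [3 5 2])
2 | fire t2 | [3 6 1]
3 | fire t1 | [3 5 3]
4 | fire t2 | [3 6 2]
5 | fire t1 | [3 5 4]

3 5 4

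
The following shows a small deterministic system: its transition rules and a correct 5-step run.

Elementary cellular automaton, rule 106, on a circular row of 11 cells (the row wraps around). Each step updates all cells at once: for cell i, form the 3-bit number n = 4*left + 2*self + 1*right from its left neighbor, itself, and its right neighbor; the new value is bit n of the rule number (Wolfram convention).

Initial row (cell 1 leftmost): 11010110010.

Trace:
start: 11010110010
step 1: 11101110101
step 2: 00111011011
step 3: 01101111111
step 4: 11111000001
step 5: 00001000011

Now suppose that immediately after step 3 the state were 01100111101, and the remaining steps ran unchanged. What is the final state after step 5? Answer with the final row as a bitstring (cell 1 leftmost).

10111101111

state after step 3 := 01100111101
step 4: 11101100110
step 5: 10111101111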